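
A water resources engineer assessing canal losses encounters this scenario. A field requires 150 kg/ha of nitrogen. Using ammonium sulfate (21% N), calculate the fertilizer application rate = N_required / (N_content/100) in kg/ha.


Rate = N_required / (N_content / 100)
     = 150 / (21 / 100)
     = 150 / 0.21
     = 714.29 kg/ha


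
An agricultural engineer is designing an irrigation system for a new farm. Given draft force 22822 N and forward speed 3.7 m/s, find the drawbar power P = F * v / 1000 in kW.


P = F * v / 1000
  = 22822 * 3.7 / 1000
  = 84441.40 / 1000
  = 84.44 kW


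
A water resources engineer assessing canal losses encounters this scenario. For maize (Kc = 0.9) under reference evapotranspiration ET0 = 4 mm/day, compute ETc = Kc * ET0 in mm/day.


ETc = Kc * ET0
    = 0.9 * 4
    = 3.60 mm/day


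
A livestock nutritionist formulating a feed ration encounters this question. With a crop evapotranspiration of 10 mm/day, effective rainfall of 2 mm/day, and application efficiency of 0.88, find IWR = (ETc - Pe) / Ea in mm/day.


IWR = (ETc - Pe) / Ea
    = (10 - 2) / 0.88
    = 8 / 0.88
    = 9.09 mm/day


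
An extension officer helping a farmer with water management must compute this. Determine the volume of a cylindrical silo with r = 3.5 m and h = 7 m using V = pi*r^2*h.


V = pi * r^2 * h
  = pi * 3.5^2 * 7
  = pi * 12.25 * 7
  = 269.39 m^3


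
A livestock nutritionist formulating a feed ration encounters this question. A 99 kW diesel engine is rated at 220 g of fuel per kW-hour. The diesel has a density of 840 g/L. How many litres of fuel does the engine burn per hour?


FC = P * BSFC / rho_fuel
   = 99 * 220 / 840
   = 21780 / 840
   = 25.93 L/h


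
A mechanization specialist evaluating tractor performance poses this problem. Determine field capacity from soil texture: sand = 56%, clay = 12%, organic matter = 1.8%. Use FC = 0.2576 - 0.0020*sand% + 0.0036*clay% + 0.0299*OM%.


FC = 0.2576 - 0.0020*56 + 0.0036*12 + 0.0299*1.8
   = 0.2576 - 0.1120 + 0.0432 + 0.0538
   = 0.2426


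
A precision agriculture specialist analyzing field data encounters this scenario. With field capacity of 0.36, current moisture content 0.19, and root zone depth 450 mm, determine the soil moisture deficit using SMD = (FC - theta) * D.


SMD = (FC - theta) * D
    = (0.36 - 0.19) * 450
    = 0.170 * 450
    = 76.50 mm


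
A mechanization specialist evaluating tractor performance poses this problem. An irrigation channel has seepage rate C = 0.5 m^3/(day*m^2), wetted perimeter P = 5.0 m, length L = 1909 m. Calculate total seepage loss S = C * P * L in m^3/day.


S = C * P * L
  = 0.5 * 5.0 * 1909
  = 4772.50 m^3/day


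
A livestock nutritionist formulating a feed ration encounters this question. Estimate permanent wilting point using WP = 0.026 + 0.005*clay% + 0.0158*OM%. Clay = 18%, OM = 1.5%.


WP = 0.026 + 0.005*18 + 0.0158*1.5
   = 0.026 + 0.0900 + 0.0237
   = 0.1397


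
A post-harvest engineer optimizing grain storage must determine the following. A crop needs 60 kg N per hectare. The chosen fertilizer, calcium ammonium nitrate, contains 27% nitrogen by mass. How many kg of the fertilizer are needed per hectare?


Rate = N_required / (N_content / 100)
     = 60 / (27 / 100)
     = 60 / 0.27
     = 222.22 kg/ha


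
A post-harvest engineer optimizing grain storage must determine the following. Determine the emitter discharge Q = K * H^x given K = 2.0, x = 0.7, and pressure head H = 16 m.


Q = K * H^x
  = 2.0 * 16^0.7
  = 2.0 * 6.9644
  = 13.93 L/h


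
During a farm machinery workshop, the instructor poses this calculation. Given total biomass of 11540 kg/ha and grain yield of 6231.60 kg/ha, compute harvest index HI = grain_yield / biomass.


HI = grain_yield / biomass
   = 6231.60 / 11540
   = 0.54


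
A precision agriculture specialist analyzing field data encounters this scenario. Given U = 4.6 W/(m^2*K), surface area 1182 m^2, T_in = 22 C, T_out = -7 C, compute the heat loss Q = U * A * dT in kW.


dT = 22 - (-7) = 29 K
Q = U * A * dT
  = 4.6 * 1182 * 29
  = 157678.80 W = 157.68 kW


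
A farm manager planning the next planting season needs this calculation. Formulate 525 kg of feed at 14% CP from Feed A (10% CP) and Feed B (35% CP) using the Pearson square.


parts_A = CP_b - target = 35 - 14 = 21
parts_B = target - CP_a = 14 - 10 = 4
total_parts = 21 + 4 = 25
Feed A = 525 * 21 / 25 = 441 kg
Feed B = 525 * 4 / 25 = 84 kg

441 kg


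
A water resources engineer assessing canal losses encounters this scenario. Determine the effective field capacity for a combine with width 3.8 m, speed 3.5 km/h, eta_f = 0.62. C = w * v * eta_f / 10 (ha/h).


C = w * v * eta_f / 10
  = 3.8 * 3.5 * 0.62 / 10
  = 8.25 / 10
  = 0.82 ha/h


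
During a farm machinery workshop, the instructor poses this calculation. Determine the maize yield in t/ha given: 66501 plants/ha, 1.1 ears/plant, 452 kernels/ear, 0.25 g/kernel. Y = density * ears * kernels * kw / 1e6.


Y = density * ears * kernels * kw
  = 66501 * 1.1 * 452 * 0.25 g/ha
  = 8266074.30 g/ha
  = 8266.07 kg/ha = 8.27 t/ha


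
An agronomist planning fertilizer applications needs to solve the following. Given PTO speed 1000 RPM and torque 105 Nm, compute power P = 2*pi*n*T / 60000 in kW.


P = 2*pi*n*T / 60000
  = 2*pi * 1000 * 105 / 60000
  = 659734.46 / 60000
  = 11.00 kW


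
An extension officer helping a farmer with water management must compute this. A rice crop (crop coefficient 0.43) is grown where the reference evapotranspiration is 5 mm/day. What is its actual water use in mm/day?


ETc = Kc * ET0
    = 0.43 * 5
    = 2.15 mm/day


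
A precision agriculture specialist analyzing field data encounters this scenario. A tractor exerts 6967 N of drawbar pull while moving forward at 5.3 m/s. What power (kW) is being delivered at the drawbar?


P = F * v / 1000
  = 6967 * 5.3 / 1000
  = 36925.10 / 1000
  = 36.93 kW


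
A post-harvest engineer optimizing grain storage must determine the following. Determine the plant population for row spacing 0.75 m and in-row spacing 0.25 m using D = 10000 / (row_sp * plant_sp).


D = 10000 / (row_sp * plant_sp)
  = 10000 / (0.75 * 0.25)
  = 10000 / 0.1875
  = 53333.33 plants/ha


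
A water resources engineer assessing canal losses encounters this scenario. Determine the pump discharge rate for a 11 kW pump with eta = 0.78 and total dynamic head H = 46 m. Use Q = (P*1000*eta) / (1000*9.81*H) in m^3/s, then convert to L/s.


Q = (P * 1000 * eta) / (rho * g * H)
  = (11 * 1000 * 0.78) / (1000 * 9.81 * 46)
  = 8580 / 451260
  = 0.01901 m^3/s = 19.01 L/s


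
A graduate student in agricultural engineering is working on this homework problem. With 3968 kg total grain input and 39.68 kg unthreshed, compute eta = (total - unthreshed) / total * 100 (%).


eta = (total - unthreshed) / total * 100
    = (3968 - 39.68) / 3968 * 100
    = 3928.32 / 3968 * 100
    = 99%


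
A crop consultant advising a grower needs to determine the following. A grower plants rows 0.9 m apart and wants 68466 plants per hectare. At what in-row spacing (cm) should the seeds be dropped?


spacing = 10000 / (row_sp * density)
        = 10000 / (0.9 * 68466)
        = 10000 / 61619.40
        = 0.16229 m = 16.23 cm


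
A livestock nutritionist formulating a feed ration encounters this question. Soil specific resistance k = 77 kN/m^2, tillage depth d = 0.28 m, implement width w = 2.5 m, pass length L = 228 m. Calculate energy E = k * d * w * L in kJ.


E = k * d * w * L
  = 77 * 0.28 * 2.5 * 228
  = 12289.20 kJ


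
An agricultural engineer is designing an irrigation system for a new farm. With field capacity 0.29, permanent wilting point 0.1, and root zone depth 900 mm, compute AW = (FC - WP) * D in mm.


AW = (FC - WP) * D
   = (0.29 - 0.1) * 900
   = 0.19 * 900
   = 171 mm


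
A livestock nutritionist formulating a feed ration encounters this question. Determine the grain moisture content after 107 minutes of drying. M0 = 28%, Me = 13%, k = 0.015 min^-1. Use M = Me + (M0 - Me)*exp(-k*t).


M = Me + (M0 - Me) * e^(-k*t)
  = 13 + (28 - 13) * e^(-0.015*107)
  = 13 + 15 * e^(-1.605)
  = 13 + 15 * 0.20089
  = 13 + 3.0133
  = 16.01%


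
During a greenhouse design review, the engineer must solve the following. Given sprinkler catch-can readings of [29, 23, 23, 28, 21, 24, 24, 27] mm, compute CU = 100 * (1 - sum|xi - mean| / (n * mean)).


xbar = 199 / 8 = 24.875
sum|xi - xbar| = 18.750
CU = 100 * (1 - 18.750 / (8 * 24.875))
   = 100 * (1 - 0.0942)
   = 90.58%


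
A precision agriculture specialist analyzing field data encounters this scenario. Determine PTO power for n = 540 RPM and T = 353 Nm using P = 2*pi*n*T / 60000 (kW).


P = 2*pi*n*T / 60000
  = 2*pi * 540 * 353 / 60000
  = 1197700.78 / 60000
  = 19.96 kW


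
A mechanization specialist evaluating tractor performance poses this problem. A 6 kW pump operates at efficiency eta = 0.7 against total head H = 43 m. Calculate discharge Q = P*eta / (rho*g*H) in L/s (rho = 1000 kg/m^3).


Q = (P * 1000 * eta) / (rho * g * H)
  = (6 * 1000 * 0.7) / (1000 * 9.81 * 43)
  = 4200 / 421830
  = 0.00996 m^3/s = 9.96 L/s


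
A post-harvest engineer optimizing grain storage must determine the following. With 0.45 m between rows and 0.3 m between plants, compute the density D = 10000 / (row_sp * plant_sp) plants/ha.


D = 10000 / (row_sp * plant_sp)
  = 10000 / (0.45 * 0.3)
  = 10000 / 0.1350
  = 74074.07 plants/ha


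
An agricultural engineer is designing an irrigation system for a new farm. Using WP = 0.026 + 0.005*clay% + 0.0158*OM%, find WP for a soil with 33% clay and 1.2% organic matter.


WP = 0.026 + 0.005*33 + 0.0158*1.2
   = 0.026 + 0.1650 + 0.0190
   = 0.2100


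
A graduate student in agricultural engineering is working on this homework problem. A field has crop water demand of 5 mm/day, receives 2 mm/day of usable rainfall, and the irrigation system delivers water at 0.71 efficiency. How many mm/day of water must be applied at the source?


IWR = (ETc - Pe) / Ea
    = (5 - 2) / 0.71
    = 3 / 0.71
    = 4.23 mm/day


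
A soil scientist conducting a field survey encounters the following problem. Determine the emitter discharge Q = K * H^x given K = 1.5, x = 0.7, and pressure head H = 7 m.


Q = K * H^x
  = 1.5 * 7^0.7
  = 1.5 * 3.9045
  = 5.86 L/h


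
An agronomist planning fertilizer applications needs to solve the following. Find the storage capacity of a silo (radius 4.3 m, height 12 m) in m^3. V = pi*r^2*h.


V = pi * r^2 * h
  = pi * 4.3^2 * 12
  = pi * 18.49 * 12
  = 697.06 m^3


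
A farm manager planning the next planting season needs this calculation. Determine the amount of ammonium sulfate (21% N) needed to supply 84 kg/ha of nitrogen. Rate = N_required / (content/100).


Rate = N_required / (N_content / 100)
     = 84 / (21 / 100)
     = 84 / 0.21
     = 400 kg/ha


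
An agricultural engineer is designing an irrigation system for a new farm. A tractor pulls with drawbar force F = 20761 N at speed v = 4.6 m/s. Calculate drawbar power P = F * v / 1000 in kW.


P = F * v / 1000
  = 20761 * 4.6 / 1000
  = 95500.60 / 1000
  = 95.50 kW


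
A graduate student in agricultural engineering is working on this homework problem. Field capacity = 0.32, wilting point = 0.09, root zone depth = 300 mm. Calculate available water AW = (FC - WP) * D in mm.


AW = (FC - WP) * D
   = (0.32 - 0.09) * 300
   = 0.23 * 300
   = 69 mm


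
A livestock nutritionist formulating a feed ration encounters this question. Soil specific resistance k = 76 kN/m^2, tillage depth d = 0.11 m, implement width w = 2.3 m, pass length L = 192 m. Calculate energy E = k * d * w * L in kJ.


E = k * d * w * L
  = 76 * 0.11 * 2.3 * 192
  = 3691.78 kJ


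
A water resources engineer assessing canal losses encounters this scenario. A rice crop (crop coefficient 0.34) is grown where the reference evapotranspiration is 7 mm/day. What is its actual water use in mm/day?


ETc = Kc * ET0
    = 0.34 * 7
    = 2.38 mm/day


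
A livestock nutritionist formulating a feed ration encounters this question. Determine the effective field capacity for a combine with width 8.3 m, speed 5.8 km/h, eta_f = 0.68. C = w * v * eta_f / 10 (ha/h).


C = w * v * eta_f / 10
  = 8.3 * 5.8 * 0.68 / 10
  = 32.74 / 10
  = 3.27 ha/h


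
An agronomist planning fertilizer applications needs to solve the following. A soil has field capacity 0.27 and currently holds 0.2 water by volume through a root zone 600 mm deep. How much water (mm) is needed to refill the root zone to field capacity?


SMD = (FC - theta) * D
    = (0.27 - 0.2) * 600
    = 0.070 * 600
    = 42 mm


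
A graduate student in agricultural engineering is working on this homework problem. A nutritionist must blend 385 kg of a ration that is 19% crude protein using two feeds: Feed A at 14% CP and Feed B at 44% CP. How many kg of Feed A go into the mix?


parts_A = CP_b - target = 44 - 19 = 25
parts_B = target - CP_a = 19 - 14 = 5
total_parts = 25 + 5 = 30
Feed A = 385 * 25 / 30 = 320.83 kg
Feed B = 385 * 5 / 30 = 64.17 kg

320.83 kg


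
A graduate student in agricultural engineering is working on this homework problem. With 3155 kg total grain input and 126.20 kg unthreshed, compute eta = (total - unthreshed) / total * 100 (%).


eta = (total - unthreshed) / total * 100
    = (3155 - 126.20) / 3155 * 100
    = 3028.80 / 3155 * 100
    = 96%


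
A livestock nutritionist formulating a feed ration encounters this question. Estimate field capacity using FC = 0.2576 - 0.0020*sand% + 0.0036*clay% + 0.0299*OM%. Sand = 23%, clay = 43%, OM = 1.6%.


FC = 0.2576 - 0.0020*23 + 0.0036*43 + 0.0299*1.6
   = 0.2576 - 0.0460 + 0.1548 + 0.0478
   = 0.4142


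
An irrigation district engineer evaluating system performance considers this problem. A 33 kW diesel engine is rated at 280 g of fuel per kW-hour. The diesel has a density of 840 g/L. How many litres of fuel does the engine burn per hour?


FC = P * BSFC / rho_fuel
   = 33 * 280 / 840
   = 9240 / 840
   = 11 L/h


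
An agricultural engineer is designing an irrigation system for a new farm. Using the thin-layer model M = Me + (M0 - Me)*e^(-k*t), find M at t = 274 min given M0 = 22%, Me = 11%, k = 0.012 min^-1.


M = Me + (M0 - Me) * e^(-k*t)
  = 11 + (22 - 11) * e^(-0.012*274)
  = 11 + 11 * e^(-3.288)
  = 11 + 11 * 0.03733
  = 11 + 0.4106
  = 11.41%


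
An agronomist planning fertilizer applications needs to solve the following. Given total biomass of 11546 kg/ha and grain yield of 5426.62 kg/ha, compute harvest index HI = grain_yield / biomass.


HI = grain_yield / biomass
   = 5426.62 / 11546
   = 0.47


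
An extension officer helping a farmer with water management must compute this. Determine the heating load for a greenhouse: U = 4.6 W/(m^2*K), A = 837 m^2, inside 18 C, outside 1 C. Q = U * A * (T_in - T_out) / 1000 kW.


dT = 18 - (1) = 17 K
Q = U * A * dT
  = 4.6 * 837 * 17
  = 65453.40 W = 65.45 kW


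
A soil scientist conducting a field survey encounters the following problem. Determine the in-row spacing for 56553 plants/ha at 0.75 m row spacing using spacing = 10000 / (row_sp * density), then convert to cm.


spacing = 10000 / (row_sp * density)
        = 10000 / (0.75 * 56553)
        = 10000 / 42414.75
        = 0.23577 m = 23.58 cm


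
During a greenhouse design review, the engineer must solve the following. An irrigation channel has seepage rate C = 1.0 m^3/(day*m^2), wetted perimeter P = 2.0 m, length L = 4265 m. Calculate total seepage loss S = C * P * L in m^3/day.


S = C * P * L
  = 1.0 * 2.0 * 4265
  = 8530 m^3/day


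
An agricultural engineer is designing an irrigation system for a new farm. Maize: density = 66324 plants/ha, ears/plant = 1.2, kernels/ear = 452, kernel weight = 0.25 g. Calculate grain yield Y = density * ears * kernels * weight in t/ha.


Y = density * ears * kernels * kw
  = 66324 * 1.2 * 452 * 0.25 g/ha
  = 8993534.40 g/ha
  = 8993.53 kg/ha = 8.99 t/ha


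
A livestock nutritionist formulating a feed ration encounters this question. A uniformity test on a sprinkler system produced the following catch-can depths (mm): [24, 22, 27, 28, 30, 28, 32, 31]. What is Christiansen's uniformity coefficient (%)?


xbar = 222 / 8 = 27.750
sum|xi - xbar| = 20.500
CU = 100 * (1 - 20.500 / (8 * 27.750))
   = 100 * (1 - 0.0923)
   = 90.77%


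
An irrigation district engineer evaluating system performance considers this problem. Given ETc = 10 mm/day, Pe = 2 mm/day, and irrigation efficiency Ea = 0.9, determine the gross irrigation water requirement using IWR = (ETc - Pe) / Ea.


IWR = (ETc - Pe) / Ea
    = (10 - 2) / 0.9
    = 8 / 0.9
    = 8.89 mm/day


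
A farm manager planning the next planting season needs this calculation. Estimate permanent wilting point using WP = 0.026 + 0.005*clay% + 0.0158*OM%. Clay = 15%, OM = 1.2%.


WP = 0.026 + 0.005*15 + 0.0158*1.2
   = 0.026 + 0.0750 + 0.0190
   = 0.1200


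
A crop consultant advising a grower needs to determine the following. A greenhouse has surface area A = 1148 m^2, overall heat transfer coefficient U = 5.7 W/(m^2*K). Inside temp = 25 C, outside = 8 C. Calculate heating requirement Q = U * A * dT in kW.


dT = 25 - (8) = 17 K
Q = U * A * dT
  = 5.7 * 1148 * 17
  = 111241.20 W = 111.24 kW


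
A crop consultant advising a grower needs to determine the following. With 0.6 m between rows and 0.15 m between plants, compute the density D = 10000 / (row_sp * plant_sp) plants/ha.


D = 10000 / (row_sp * plant_sp)
  = 10000 / (0.6 * 0.15)
  = 10000 / 0.0900
  = 111111.11 plants/ha


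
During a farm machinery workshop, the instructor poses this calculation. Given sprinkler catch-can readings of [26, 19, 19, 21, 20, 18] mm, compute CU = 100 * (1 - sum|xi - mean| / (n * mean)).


xbar = 123 / 6 = 20.500
sum|xi - xbar| = 12
CU = 100 * (1 - 12 / (6 * 20.500))
   = 100 * (1 - 0.0976)
   = 90.24%


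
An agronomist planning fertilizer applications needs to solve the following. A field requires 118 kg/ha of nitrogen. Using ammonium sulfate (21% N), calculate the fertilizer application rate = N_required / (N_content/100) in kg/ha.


Rate = N_required / (N_content / 100)
     = 118 / (21 / 100)
     = 118 / 0.21
     = 561.90 kg/ha


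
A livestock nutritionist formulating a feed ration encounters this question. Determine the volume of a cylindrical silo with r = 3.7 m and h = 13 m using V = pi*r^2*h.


V = pi * r^2 * h
  = pi * 3.7^2 * 13
  = pi * 13.69 * 13
  = 559.11 m^3


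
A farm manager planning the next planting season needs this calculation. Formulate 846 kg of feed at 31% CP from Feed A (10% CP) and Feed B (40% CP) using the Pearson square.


parts_A = CP_b - target = 40 - 31 = 9
parts_B = target - CP_a = 31 - 10 = 21
total_parts = 9 + 21 = 30
Feed A = 846 * 9 / 30 = 253.80 kg
Feed B = 846 * 21 / 30 = 592.20 kg

253.80 kg


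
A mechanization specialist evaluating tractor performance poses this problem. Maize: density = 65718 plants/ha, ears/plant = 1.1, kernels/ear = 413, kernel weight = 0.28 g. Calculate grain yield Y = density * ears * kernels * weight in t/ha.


Y = density * ears * kernels * kw
  = 65718 * 1.1 * 413 * 0.28 g/ha
  = 8359592.47 g/ha
  = 8359.59 kg/ha = 8.36 t/ha


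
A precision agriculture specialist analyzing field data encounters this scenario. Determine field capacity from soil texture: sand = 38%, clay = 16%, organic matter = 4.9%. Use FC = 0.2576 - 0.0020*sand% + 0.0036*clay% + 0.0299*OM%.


FC = 0.2576 - 0.0020*38 + 0.0036*16 + 0.0299*4.9
   = 0.2576 - 0.0760 + 0.0576 + 0.1465
   = 0.3857


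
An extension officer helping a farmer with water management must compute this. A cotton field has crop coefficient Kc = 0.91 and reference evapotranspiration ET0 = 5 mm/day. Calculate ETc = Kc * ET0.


ETc = Kc * ET0
    = 0.91 * 5
    = 4.55 mm/day


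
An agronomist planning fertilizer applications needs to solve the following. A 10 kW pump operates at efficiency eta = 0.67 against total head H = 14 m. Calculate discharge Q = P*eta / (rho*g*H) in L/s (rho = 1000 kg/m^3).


Q = (P * 1000 * eta) / (rho * g * H)
  = (10 * 1000 * 0.67) / (1000 * 9.81 * 14)
  = 6700 / 137340
  = 0.04878 m^3/s = 48.78 L/s


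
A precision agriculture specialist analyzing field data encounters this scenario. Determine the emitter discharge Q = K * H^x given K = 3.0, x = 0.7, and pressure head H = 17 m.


Q = K * H^x
  = 3.0 * 17^0.7
  = 3.0 * 7.2663
  = 21.80 L/h


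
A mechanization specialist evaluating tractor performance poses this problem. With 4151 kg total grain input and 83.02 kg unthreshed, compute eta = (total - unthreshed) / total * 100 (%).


eta = (total - unthreshed) / total * 100
    = (4151 - 83.02) / 4151 * 100
    = 4067.98 / 4151 * 100
    = 98%


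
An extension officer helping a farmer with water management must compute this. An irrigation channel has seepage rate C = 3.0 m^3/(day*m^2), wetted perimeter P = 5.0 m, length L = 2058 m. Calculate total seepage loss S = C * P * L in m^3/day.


S = C * P * L
  = 3.0 * 5.0 * 2058
  = 30870 m^3/day


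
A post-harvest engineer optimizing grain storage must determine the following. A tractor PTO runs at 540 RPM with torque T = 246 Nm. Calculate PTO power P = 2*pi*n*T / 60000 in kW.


P = 2*pi*n*T / 60000
  = 2*pi * 540 * 246 / 60000
  = 834658.34 / 60000
  = 13.91 kW


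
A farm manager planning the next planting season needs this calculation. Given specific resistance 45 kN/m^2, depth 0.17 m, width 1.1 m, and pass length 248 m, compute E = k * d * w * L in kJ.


E = k * d * w * L
  = 45 * 0.17 * 1.1 * 248
  = 2086.92 kJ


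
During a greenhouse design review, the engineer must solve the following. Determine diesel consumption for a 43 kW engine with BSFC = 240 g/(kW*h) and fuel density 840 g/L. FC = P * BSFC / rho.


FC = P * BSFC / rho_fuel
   = 43 * 240 / 840
   = 10320 / 840
   = 12.29 L/h


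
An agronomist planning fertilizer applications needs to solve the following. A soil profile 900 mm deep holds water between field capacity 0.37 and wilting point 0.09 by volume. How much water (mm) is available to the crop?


AW = (FC - WP) * D
   = (0.37 - 0.09) * 900
   = 0.28 * 900
   = 252 mm


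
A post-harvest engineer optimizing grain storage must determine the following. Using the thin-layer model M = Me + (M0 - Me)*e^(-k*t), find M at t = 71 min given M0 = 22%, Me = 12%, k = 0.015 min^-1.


M = Me + (M0 - Me) * e^(-k*t)
  = 12 + (22 - 12) * e^(-0.015*71)
  = 12 + 10 * e^(-1.065)
  = 12 + 10 * 0.34473
  = 12 + 3.4473
  = 15.45%


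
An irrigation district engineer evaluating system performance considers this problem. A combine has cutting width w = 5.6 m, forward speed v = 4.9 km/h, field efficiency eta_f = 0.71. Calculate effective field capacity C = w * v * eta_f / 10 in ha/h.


C = w * v * eta_f / 10
  = 5.6 * 4.9 * 0.71 / 10
  = 19.48 / 10
  = 1.95 ha/h


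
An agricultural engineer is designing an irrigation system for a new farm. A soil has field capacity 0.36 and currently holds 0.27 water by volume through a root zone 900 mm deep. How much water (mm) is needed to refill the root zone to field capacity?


SMD = (FC - theta) * D
    = (0.36 - 0.27) * 900
    = 0.090 * 900
    = 81 mm


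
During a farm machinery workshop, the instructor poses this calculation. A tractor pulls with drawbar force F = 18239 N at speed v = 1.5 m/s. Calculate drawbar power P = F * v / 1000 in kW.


P = F * v / 1000
  = 18239 * 1.5 / 1000
  = 27358.50 / 1000
  = 27.36 kW


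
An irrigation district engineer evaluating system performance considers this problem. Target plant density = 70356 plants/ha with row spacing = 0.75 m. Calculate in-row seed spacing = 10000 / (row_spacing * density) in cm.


spacing = 10000 / (row_sp * density)
        = 10000 / (0.75 * 70356)
        = 10000 / 52767
        = 0.18951 m = 18.95 cm


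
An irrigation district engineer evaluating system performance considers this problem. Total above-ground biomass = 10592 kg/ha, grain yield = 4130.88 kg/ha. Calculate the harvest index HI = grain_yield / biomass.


HI = grain_yield / biomass
   = 4130.88 / 10592
   = 0.39


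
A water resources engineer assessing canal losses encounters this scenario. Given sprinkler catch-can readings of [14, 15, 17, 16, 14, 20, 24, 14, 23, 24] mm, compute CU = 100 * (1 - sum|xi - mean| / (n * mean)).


xbar = 181 / 10 = 18.100
sum|xi - xbar| = 37.200
CU = 100 * (1 - 37.200 / (10 * 18.100))
   = 100 * (1 - 0.2055)
   = 79.45%


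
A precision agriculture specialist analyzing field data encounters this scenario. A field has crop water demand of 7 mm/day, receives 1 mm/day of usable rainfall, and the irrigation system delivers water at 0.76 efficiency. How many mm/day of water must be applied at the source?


IWR = (ETc - Pe) / Ea
    = (7 - 1) / 0.76
    = 6 / 0.76
    = 7.89 mm/day


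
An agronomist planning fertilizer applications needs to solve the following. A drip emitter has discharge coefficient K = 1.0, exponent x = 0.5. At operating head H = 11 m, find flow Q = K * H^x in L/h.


Q = K * H^x
  = 1.0 * 11^0.5
  = 1.0 * 3.3166
  = 3.32 L/h


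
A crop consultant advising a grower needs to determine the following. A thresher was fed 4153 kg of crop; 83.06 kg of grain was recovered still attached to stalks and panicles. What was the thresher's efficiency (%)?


eta = (total - unthreshed) / total * 100
    = (4153 - 83.06) / 4153 * 100
    = 4069.94 / 4153 * 100
    = 98%


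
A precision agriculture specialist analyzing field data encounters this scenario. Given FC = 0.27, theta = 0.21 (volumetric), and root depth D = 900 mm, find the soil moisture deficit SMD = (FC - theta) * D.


SMD = (FC - theta) * D
    = (0.27 - 0.21) * 900
    = 0.060 * 900
    = 54 mm


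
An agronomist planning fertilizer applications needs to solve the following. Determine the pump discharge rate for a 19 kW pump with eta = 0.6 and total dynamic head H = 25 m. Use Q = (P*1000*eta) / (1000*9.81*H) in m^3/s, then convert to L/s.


Q = (P * 1000 * eta) / (rho * g * H)
  = (19 * 1000 * 0.6) / (1000 * 9.81 * 25)
  = 11400 / 245250
  = 0.04648 m^3/s = 46.48 L/s


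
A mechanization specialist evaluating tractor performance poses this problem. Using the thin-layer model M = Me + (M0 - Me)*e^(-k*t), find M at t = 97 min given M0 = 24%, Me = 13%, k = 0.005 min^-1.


M = Me + (M0 - Me) * e^(-k*t)
  = 13 + (24 - 13) * e^(-0.005*97)
  = 13 + 11 * e^(-0.485)
  = 13 + 11 * 0.61570
  = 13 + 6.7727
  = 19.77%


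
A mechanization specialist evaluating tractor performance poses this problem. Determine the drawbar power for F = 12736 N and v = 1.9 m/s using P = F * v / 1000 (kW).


P = F * v / 1000
  = 12736 * 1.9 / 1000
  = 24198.40 / 1000
  = 24.20 kW


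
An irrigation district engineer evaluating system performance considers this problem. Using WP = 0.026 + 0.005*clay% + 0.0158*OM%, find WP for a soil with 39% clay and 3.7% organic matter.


WP = 0.026 + 0.005*39 + 0.0158*3.7
   = 0.026 + 0.1950 + 0.0585
   = 0.2795


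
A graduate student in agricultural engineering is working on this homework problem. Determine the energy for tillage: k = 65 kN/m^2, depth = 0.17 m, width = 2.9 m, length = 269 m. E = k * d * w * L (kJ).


E = k * d * w * L
  = 65 * 0.17 * 2.9 * 269
  = 8620.11 kJ


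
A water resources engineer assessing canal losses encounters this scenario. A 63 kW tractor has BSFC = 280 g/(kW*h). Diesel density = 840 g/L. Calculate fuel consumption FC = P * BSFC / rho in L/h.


FC = P * BSFC / rho_fuel
   = 63 * 280 / 840
   = 17640 / 840
   = 21 L/h


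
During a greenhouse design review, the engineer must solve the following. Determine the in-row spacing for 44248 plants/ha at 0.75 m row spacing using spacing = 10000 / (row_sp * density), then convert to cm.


spacing = 10000 / (row_sp * density)
        = 10000 / (0.75 * 44248)
        = 10000 / 33186
        = 0.30133 m = 30.13 cm


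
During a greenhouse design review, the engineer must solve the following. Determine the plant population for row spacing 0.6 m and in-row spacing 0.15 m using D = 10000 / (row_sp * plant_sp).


D = 10000 / (row_sp * plant_sp)
  = 10000 / (0.6 * 0.15)
  = 10000 / 0.0900
  = 111111.11 plants/ha


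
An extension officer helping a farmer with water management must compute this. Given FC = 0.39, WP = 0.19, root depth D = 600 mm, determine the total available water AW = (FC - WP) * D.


AW = (FC - WP) * D
   = (0.39 - 0.19) * 600
   = 0.20 * 600
   = 120 mm


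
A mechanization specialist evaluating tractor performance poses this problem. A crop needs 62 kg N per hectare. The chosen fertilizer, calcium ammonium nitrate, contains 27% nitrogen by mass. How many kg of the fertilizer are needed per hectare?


Rate = N_required / (N_content / 100)
     = 62 / (27 / 100)
     = 62 / 0.27
     = 229.63 kg/ha


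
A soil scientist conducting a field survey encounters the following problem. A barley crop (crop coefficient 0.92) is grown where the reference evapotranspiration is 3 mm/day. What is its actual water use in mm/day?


ETc = Kc * ET0
    = 0.92 * 3
    = 2.76 mm/day


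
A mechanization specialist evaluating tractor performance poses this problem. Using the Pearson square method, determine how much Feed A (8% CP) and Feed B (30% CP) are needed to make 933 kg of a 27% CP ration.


parts_A = CP_b - target = 30 - 27 = 3
parts_B = target - CP_a = 27 - 8 = 19
total_parts = 3 + 19 = 22
Feed A = 933 * 3 / 22 = 127.23 kg
Feed B = 933 * 19 / 22 = 805.77 kg

127.23 kg


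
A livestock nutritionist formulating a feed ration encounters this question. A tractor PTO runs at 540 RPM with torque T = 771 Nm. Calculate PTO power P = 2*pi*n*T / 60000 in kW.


P = 2*pi*n*T / 60000
  = 2*pi * 540 * 771 / 60000
  = 2615941.37 / 60000
  = 43.60 kW


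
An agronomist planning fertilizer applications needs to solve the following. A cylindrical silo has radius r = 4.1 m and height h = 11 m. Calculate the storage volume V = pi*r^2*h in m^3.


V = pi * r^2 * h
  = pi * 4.1^2 * 11
  = pi * 16.81 * 11
  = 580.91 m^3


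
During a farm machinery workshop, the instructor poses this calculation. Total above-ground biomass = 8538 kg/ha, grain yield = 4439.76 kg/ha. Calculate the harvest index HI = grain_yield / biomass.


HI = grain_yield / biomass
   = 4439.76 / 8538
   = 0.52


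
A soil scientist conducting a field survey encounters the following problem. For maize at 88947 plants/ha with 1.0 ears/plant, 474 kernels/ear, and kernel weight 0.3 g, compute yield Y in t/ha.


Y = density * ears * kernels * kw
  = 88947 * 1.0 * 474 * 0.3 g/ha
  = 12648263.40 g/ha
  = 12648.26 kg/ha = 12.65 t/ha


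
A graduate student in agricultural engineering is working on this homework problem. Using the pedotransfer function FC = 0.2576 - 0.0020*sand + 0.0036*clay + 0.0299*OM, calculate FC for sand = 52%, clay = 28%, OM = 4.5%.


FC = 0.2576 - 0.0020*52 + 0.0036*28 + 0.0299*4.5
   = 0.2576 - 0.1040 + 0.1008 + 0.1346
   = 0.3890


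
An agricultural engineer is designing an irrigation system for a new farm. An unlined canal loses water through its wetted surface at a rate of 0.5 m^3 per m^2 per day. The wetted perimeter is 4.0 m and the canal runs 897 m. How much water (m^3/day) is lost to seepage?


S = C * P * L
  = 0.5 * 4.0 * 897
  = 1794 m^3/day


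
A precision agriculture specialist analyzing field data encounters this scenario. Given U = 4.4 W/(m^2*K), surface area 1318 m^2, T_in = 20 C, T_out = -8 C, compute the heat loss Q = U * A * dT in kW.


dT = 20 - (-8) = 28 K
Q = U * A * dT
  = 4.4 * 1318 * 28
  = 162377.60 W = 162.38 kW


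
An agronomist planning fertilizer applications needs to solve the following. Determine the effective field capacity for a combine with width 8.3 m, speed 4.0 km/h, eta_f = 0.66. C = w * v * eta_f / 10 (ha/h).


C = w * v * eta_f / 10
  = 8.3 * 4.0 * 0.66 / 10
  = 21.91 / 10
  = 2.19 ha/h


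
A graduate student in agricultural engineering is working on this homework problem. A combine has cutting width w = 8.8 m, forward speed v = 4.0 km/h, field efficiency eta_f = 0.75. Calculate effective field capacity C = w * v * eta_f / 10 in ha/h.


C = w * v * eta_f / 10
  = 8.8 * 4.0 * 0.75 / 10
  = 26.40 / 10
  = 2.64 ha/h


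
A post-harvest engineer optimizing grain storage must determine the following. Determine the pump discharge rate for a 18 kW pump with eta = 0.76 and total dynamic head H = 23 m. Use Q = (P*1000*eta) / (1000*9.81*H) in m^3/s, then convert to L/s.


Q = (P * 1000 * eta) / (rho * g * H)
  = (18 * 1000 * 0.76) / (1000 * 9.81 * 23)
  = 13680 / 225630
  = 0.06063 m^3/s = 60.63 L/s


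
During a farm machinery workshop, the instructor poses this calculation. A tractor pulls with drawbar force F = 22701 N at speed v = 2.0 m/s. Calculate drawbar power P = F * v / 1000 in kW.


P = F * v / 1000
  = 22701 * 2.0 / 1000
  = 45402 / 1000
  = 45.40 kW


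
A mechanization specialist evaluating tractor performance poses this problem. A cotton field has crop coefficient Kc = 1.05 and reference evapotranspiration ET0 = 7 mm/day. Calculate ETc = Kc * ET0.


ETc = Kc * ET0
    = 1.05 * 7
    = 7.35 mm/day


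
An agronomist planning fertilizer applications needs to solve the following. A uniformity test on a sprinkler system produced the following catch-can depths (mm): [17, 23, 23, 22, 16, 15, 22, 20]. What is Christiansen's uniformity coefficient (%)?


xbar = 158 / 8 = 19.750
sum|xi - xbar| = 22.500
CU = 100 * (1 - 22.500 / (8 * 19.750))
   = 100 * (1 - 0.1424)
   = 85.76%


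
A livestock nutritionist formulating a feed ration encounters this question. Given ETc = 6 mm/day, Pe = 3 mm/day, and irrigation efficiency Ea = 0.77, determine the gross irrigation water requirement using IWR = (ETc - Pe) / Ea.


IWR = (ETc - Pe) / Ea
    = (6 - 3) / 0.77
    = 3 / 0.77
    = 3.90 mm/day


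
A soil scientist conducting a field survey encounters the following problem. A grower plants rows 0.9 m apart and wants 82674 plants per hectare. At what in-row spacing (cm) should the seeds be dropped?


spacing = 10000 / (row_sp * density)
        = 10000 / (0.9 * 82674)
        = 10000 / 74406.60
        = 0.13440 m = 13.44 cm


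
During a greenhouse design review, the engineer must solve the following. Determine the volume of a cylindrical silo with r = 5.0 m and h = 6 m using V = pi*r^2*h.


V = pi * r^2 * h
  = pi * 5.0^2 * 6
  = pi * 25 * 6
  = 471.24 m^3


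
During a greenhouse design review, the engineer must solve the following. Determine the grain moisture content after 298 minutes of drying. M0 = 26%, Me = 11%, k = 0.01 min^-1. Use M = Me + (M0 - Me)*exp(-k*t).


M = Me + (M0 - Me) * e^(-k*t)
  = 11 + (26 - 11) * e^(-0.01*298)
  = 11 + 15 * e^(-2.980)
  = 11 + 15 * 0.05079
  = 11 + 0.7619
  = 11.76%


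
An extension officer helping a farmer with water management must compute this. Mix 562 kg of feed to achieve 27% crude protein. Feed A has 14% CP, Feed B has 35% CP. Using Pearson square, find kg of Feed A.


parts_A = CP_b - target = 35 - 27 = 8
parts_B = target - CP_a = 27 - 14 = 13
total_parts = 8 + 13 = 21
Feed A = 562 * 8 / 21 = 214.10 kg
Feed B = 562 * 13 / 21 = 347.90 kg

214.10 kg


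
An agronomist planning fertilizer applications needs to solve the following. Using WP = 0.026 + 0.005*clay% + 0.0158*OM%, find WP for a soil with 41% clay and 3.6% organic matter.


WP = 0.026 + 0.005*41 + 0.0158*3.6
   = 0.026 + 0.2050 + 0.0569
   = 0.2879


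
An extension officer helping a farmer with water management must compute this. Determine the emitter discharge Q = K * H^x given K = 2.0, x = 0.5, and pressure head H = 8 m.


Q = K * H^x
  = 2.0 * 8^0.5
  = 2.0 * 2.8284
  = 5.66 L/h


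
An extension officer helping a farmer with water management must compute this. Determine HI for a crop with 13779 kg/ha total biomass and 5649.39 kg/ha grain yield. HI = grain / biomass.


HI = grain_yield / biomass
   = 5649.39 / 13779
   = 0.41


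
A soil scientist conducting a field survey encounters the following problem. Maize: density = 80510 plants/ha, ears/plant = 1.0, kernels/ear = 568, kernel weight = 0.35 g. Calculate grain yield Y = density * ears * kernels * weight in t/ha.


Y = density * ears * kernels * kw
  = 80510 * 1.0 * 568 * 0.35 g/ha
  = 16005388.00 g/ha
  = 16005.39 kg/ha = 16.01 t/ha


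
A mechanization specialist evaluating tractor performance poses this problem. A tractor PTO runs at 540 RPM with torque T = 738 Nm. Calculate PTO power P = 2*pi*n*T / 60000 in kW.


P = 2*pi*n*T / 60000
  = 2*pi * 540 * 738 / 60000
  = 2503975.01 / 60000
  = 41.73 kW


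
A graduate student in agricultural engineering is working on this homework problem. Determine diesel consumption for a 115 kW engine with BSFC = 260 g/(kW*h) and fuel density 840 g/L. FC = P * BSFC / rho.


FC = P * BSFC / rho_fuel
   = 115 * 260 / 840
   = 29900 / 840
   = 35.60 L/h


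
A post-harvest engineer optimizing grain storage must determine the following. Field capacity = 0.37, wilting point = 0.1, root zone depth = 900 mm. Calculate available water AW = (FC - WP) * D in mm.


AW = (FC - WP) * D
   = (0.37 - 0.1) * 900
   = 0.27 * 900
   = 243 mm


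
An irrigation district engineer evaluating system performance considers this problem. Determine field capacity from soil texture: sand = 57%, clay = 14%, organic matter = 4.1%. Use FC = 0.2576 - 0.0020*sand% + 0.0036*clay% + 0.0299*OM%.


FC = 0.2576 - 0.0020*57 + 0.0036*14 + 0.0299*4.1
   = 0.2576 - 0.1140 + 0.0504 + 0.1226
   = 0.3166


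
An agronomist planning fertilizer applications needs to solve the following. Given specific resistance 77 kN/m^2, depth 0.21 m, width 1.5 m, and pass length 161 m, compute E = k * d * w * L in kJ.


E = k * d * w * L
  = 77 * 0.21 * 1.5 * 161
  = 3905.06 kJ


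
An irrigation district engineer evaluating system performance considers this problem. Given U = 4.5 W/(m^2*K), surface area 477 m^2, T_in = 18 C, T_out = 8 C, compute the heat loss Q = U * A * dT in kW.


dT = 18 - (8) = 10 K
Q = U * A * dT
  = 4.5 * 477 * 10
  = 21465 W = 21.47 kW


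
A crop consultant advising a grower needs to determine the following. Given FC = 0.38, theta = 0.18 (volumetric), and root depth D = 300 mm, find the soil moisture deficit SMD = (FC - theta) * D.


SMD = (FC - theta) * D
    = (0.38 - 0.18) * 300
    = 0.200 * 300
    = 60 mm


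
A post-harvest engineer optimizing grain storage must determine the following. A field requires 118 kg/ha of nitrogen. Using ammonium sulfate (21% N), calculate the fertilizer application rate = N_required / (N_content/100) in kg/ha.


Rate = N_required / (N_content / 100)
     = 118 / (21 / 100)
     = 118 / 0.21
     = 561.90 kg/ha


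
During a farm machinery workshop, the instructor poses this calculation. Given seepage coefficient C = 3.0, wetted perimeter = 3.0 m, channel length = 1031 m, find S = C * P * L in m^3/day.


S = C * P * L
  = 3.0 * 3.0 * 1031
  = 9279 m^3/day


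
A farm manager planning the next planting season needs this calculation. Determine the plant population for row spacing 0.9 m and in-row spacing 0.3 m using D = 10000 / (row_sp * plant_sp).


D = 10000 / (row_sp * plant_sp)
  = 10000 / (0.9 * 0.3)
  = 10000 / 0.2700
  = 37037.04 plants/ha


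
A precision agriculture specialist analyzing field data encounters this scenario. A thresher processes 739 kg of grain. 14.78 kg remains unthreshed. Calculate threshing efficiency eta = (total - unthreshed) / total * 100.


eta = (total - unthreshed) / total * 100
    = (739 - 14.78) / 739 * 100
    = 724.22 / 739 * 100
    = 98%


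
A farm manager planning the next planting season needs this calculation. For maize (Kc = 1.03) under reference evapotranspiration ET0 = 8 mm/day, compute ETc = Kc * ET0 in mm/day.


ETc = Kc * ET0
    = 1.03 * 8
    = 8.24 mm/day
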